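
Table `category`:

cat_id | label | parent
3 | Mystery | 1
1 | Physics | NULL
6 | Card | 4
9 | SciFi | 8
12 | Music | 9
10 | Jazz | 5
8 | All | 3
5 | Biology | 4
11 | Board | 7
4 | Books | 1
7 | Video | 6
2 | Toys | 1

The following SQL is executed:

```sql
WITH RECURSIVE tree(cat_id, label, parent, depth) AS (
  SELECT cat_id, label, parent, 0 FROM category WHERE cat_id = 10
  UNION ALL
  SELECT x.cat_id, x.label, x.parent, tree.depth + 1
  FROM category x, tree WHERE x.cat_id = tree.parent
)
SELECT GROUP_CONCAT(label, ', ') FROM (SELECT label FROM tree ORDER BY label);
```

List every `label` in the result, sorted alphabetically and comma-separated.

Base: cat_id=10 (Jazz), parent=5, depth 0.
Iteration 1: join on cat_id=5 -> Biology (id 5, parent=4, depth 1).
Iteration 2: join on cat_id=4 -> Books (id 4, parent=1, depth 2).
Iteration 3: join on cat_id=1 -> Physics (id 1, parent=NULL, depth 3).
Iteration 4: parent is NULL; no match; recursion stops.

Biology, Books, Jazz, Physics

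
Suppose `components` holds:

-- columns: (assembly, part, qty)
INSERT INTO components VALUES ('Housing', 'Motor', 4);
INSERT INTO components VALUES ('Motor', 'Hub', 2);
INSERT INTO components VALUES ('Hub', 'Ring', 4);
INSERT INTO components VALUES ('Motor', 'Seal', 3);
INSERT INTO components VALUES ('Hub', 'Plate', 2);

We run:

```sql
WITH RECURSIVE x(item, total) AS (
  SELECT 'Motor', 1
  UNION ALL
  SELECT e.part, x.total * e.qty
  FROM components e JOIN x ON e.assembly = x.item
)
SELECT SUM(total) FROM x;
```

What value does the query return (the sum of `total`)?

18

Base: (Motor, total=1).
Iteration 1: components of {Motor} -> Hub = 1*2 = 2, Seal = 1*3 = 3.
Iteration 2: components of {Hub,Seal} -> Plate = 2*2 = 4, Ring = 2*4 = 8.
Iteration 3: no further components; recursion stops.
SUM(total) = 1 + 2 + 3 + 8 + 4 = 18.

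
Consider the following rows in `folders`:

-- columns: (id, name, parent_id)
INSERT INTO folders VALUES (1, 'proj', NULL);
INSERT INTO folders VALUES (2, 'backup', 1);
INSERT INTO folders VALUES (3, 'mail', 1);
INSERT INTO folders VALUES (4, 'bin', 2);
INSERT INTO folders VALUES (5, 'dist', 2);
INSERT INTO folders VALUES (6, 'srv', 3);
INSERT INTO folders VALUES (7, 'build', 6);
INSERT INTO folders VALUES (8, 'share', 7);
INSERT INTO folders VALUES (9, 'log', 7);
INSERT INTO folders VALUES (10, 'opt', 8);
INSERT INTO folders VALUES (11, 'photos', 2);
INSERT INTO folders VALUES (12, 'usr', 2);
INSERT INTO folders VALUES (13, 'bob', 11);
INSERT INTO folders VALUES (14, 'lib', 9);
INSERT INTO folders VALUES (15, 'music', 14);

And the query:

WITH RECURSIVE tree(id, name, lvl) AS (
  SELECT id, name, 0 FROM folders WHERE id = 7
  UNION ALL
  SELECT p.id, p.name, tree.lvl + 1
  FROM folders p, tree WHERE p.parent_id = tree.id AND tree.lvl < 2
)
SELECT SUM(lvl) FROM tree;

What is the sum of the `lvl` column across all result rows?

Base: id=7 (build) at lvl 0.
Iteration 1: rows with parent_id in {7} -> share (id 8, lvl 1), log (id 9, lvl 1).
Iteration 2: rows with parent_id in {8,9} -> opt (id 10, lvl 2), lib (id 14, lvl 2).
Iteration 3: lvl < 2 fails for all current rows; recursion stops.
SUM(lvl) = 0 + 1 + 1 + 2 + 2 = 6.

6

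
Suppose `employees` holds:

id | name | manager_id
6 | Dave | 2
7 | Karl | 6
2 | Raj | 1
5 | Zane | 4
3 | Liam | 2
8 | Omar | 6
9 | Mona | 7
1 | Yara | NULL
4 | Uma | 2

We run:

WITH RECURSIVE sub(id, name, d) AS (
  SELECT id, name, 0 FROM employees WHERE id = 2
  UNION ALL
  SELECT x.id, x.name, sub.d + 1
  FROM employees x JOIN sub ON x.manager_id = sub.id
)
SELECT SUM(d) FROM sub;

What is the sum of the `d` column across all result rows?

Base: id=2 (Raj) at d 0.
Iteration 1: rows with manager_id in {2} -> Liam (id 3, d 1), Uma (id 4, d 1), Dave (id 6, d 1).
Iteration 2: rows with manager_id in {3,4,6} -> Zane (id 5, d 2), Karl (id 7, d 2), Omar (id 8, d 2).
Iteration 3: rows with manager_id in {5,7,8} -> Mona (id 9, d 3).
Iteration 4: no rows with manager_id in {9}; recursion stops.
SUM(d) = 0 + 1 + 1 + 1 + 2 + 2 + 2 + 3 = 12.

12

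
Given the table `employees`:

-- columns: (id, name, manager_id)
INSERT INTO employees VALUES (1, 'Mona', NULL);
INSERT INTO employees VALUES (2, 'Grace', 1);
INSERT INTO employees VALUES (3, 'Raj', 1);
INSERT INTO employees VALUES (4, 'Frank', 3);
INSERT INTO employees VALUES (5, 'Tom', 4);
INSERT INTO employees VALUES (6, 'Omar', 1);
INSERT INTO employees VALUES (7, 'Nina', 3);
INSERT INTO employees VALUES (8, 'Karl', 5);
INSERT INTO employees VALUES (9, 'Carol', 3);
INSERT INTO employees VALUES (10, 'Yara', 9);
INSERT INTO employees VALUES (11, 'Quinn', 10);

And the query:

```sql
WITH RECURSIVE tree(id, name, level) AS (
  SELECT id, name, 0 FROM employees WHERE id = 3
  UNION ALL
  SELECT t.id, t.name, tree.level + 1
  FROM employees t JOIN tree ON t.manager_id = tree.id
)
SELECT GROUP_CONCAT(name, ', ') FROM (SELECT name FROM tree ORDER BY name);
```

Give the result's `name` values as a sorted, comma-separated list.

Base: id=3 (Raj) at level 0.
Iteration 1: rows with manager_id in {3} -> Frank (id 4, level 1), Nina (id 7, level 1), Carol (id 9, level 1).
Iteration 2: rows with manager_id in {4,7,9} -> Tom (id 5, level 2), Yara (id 10, level 2).
Iteration 3: rows with manager_id in {5,10} -> Karl (id 8, level 3), Quinn (id 11, level 3).
Iteration 4: no rows with manager_id in {8,11}; recursion stops.

Carol, Frank, Karl, Nina, Quinn, Raj, Tom, Yara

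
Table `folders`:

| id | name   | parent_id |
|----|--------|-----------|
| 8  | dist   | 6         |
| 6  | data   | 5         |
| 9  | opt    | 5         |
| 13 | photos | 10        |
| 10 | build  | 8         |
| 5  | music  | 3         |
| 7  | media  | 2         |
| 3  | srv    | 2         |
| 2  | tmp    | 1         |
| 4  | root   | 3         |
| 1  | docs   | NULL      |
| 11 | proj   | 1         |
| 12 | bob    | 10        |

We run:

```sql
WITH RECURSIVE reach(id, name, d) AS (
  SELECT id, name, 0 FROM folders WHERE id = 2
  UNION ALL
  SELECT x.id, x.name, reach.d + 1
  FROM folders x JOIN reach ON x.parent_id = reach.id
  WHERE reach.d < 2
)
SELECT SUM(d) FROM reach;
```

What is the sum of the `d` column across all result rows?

6

Base: id=2 (tmp) at d 0.
Iteration 1: rows with parent_id in {2} -> srv (id 3, d 1), media (id 7, d 1).
Iteration 2: rows with parent_id in {3,7} -> root (id 4, d 2), music (id 5, d 2).
Iteration 3: d < 2 fails for all current rows; recursion stops.
SUM(d) = 0 + 1 + 1 + 2 + 2 = 6.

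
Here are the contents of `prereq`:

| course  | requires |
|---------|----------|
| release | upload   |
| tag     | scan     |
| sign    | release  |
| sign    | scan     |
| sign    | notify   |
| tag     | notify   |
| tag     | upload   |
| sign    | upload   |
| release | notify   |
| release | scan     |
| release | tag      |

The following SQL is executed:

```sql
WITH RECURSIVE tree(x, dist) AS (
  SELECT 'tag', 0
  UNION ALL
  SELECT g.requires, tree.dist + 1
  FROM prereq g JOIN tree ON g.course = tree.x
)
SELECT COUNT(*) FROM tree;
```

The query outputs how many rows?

4

Base: (tag, dist=0).
Iteration 1: edges from {tag} -> (notify, dist=1), (scan, dist=1), (upload, dist=1).
Iteration 2: no outgoing edges from {notify,scan,upload}; recursion stops.
Total rows emitted: 4.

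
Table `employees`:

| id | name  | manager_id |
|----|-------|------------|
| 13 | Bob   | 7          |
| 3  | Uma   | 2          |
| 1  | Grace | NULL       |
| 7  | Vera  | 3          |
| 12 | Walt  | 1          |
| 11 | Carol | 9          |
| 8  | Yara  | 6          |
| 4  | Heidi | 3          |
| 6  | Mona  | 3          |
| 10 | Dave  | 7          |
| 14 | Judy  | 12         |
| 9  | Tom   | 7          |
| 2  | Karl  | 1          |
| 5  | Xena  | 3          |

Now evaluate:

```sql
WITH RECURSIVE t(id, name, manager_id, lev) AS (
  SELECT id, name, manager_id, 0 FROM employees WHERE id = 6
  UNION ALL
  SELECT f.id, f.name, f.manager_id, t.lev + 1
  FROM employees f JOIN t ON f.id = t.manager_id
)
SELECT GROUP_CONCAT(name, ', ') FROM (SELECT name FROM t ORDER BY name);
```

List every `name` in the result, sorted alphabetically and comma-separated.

Base: id=6 (Mona), manager_id=3, lev 0.
Iteration 1: join on id=3 -> Uma (id 3, manager_id=2, lev 1).
Iteration 2: join on id=2 -> Karl (id 2, manager_id=1, lev 2).
Iteration 3: join on id=1 -> Grace (id 1, manager_id=NULL, lev 3).
Iteration 4: manager_id is NULL; no match; recursion stops.

Grace, Karl, Mona, Uma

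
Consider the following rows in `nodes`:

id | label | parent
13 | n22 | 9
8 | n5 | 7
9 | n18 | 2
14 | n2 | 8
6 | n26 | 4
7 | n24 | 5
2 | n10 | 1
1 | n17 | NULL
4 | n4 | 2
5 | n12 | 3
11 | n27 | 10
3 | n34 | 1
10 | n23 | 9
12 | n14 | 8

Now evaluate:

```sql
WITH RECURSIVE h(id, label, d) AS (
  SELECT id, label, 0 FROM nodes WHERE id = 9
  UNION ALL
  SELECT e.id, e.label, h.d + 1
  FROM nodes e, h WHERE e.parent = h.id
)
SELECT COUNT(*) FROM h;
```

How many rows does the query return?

Base: id=9 (n18) at d 0.
Iteration 1: rows with parent in {9} -> n23 (id 10, d 1), n22 (id 13, d 1).
Iteration 2: rows with parent in {10,13} -> n27 (id 11, d 2).
Iteration 3: no rows with parent in {11}; recursion stops.
Total rows emitted: 4.

4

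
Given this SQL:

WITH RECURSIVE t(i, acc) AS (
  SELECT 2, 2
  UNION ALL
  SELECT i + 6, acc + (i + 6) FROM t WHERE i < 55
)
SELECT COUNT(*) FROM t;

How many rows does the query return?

10

Base: i=2, acc=2.
Iteration 1: 2 < 55 holds -> i = 2 + 6 = 8, acc = 2 + 8 = 10.
Iteration 2: 8 < 55 holds -> i = 8 + 6 = 14, acc = 10 + 14 = 24.
Iteration 3: 14 < 55 holds -> i = 14 + 6 = 20, acc = 24 + 20 = 44.
Iteration 4: 20 < 55 holds -> i = 20 + 6 = 26, acc = 44 + 26 = 70.
Iteration 5: 26 < 55 holds -> i = 26 + 6 = 32, acc = 70 + 32 = 102.
Iteration 6: 32 < 55 holds -> i = 32 + 6 = 38, acc = 102 + 38 = 140.
Iteration 7: 38 < 55 holds -> i = 38 + 6 = 44, acc = 140 + 44 = 184.
Iteration 8: 44 < 55 holds -> i = 44 + 6 = 50, acc = 184 + 50 = 234.
Iteration 9: 50 < 55 holds -> i = 50 + 6 = 56, acc = 234 + 56 = 290.
Iteration 10: 56 < 55 fails; recursion stops.
Total rows emitted: 10.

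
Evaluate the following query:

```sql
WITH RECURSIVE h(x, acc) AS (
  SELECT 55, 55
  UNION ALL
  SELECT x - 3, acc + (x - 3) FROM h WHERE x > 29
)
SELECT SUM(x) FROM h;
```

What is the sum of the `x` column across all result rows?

415

Base: x=55, acc=55.
Iteration 1: 55 > 29 holds -> x = 55 - 3 = 52, acc = 55 + 52 = 107.
Iteration 2: 52 > 29 holds -> x = 52 - 3 = 49, acc = 107 + 49 = 156.
Iteration 3: 49 > 29 holds -> x = 49 - 3 = 46, acc = 156 + 46 = 202.
Iteration 4: 46 > 29 holds -> x = 46 - 3 = 43, acc = 202 + 43 = 245.
Iteration 5: 43 > 29 holds -> x = 43 - 3 = 40, acc = 245 + 40 = 285.
Iteration 6: 40 > 29 holds -> x = 40 - 3 = 37, acc = 285 + 37 = 322.
Iteration 7: 37 > 29 holds -> x = 37 - 3 = 34, acc = 322 + 34 = 356.
Iteration 8: 34 > 29 holds -> x = 34 - 3 = 31, acc = 356 + 31 = 387.
Iteration 9: 31 > 29 holds -> x = 31 - 3 = 28, acc = 387 + 28 = 415.
Iteration 10: 28 > 29 fails; recursion stops.
SUM(x) = 55 + 52 + 49 + 46 + 43 + 40 + 37 + 34 + 31 + 28 = 415.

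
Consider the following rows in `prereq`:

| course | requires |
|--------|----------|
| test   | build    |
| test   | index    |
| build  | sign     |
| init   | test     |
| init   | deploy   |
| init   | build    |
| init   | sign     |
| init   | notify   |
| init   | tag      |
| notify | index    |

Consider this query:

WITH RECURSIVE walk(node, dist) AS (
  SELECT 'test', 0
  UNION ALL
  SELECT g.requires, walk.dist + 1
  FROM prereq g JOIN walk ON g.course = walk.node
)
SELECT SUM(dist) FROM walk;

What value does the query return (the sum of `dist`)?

4

Base: (test, dist=0).
Iteration 1: edges from {test} -> (build, dist=1), (index, dist=1).
Iteration 2: edges from {build,index} -> (sign, dist=2).
Iteration 3: no outgoing edges from {sign}; recursion stops.
SUM(dist) = 0 + 1 + 1 + 2 = 4.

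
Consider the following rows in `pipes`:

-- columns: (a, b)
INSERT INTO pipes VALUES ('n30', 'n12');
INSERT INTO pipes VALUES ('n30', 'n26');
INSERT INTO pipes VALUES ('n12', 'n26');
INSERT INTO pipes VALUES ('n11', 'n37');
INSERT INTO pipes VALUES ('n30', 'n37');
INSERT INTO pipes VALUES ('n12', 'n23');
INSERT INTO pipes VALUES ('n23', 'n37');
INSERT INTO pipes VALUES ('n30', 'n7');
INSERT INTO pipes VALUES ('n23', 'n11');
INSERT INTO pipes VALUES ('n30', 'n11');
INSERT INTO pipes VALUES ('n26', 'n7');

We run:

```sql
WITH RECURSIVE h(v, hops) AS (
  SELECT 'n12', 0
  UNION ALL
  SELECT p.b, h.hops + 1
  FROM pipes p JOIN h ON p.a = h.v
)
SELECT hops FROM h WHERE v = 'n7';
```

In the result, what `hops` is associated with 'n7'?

2

Base: (n12, hops=0).
Iteration 1: edges from {n12} -> (n23, hops=1), (n26, hops=1).
Iteration 2: edges from {n23,n26} -> (n11, hops=2), (n37, hops=2), (n7, hops=2).
Iteration 3: edges from {n11,n37,n7} -> (n37, hops=3).
Iteration 4: no outgoing edges from {n37}; recursion stops.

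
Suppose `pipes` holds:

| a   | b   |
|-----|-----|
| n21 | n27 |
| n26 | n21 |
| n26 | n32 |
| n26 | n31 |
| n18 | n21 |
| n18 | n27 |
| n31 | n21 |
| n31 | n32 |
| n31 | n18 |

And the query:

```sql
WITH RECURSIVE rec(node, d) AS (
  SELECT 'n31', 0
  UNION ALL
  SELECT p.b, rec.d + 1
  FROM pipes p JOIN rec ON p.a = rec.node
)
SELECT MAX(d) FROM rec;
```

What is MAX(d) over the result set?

Base: (n31, d=0).
Iteration 1: edges from {n31} -> (n18, d=1), (n21, d=1), (n32, d=1).
Iteration 2: edges from {n18,n21,n32} -> (n21, d=2), (n27, d=2) x2. [UNION ALL keeps all 3 new rows, including repeats]
Iteration 3: edges from {n21,n27} -> (n27, d=3).
Iteration 4: no outgoing edges from {n27}; recursion stops.
d values: 0, 1, 1, 1, 2, 2, 2, 3; the maximum is 3.

3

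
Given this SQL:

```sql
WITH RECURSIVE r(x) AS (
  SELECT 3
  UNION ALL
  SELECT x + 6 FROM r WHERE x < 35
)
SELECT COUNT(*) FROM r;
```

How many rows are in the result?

Base: x=3.
Iteration 1: 3 < 35 holds -> x = 3 + 6 = 9.
Iteration 2: 9 < 35 holds -> x = 9 + 6 = 15.
Iteration 3: 15 < 35 holds -> x = 15 + 6 = 21.
Iteration 4: 21 < 35 holds -> x = 21 + 6 = 27.
Iteration 5: 27 < 35 holds -> x = 27 + 6 = 33.
Iteration 6: 33 < 35 holds -> x = 33 + 6 = 39.
Iteration 7: 39 < 35 fails; recursion stops.
Total rows emitted: 7.

7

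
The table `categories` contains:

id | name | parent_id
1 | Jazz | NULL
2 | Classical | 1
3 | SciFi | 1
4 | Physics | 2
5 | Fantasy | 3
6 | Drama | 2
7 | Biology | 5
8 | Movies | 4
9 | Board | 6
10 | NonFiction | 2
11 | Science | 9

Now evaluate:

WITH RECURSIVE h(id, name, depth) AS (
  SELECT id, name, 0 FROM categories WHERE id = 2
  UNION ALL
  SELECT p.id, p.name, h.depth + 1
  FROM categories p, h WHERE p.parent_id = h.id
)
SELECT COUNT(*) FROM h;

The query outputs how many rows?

7

Base: id=2 (Classical) at depth 0.
Iteration 1: rows with parent_id in {2} -> Physics (id 4, depth 1), Drama (id 6, depth 1), NonFiction (id 10, depth 1).
Iteration 2: rows with parent_id in {4,6,10} -> Movies (id 8, depth 2), Board (id 9, depth 2).
Iteration 3: rows with parent_id in {8,9} -> Science (id 11, depth 3).
Iteration 4: no rows with parent_id in {11}; recursion stops.
Total rows emitted: 7.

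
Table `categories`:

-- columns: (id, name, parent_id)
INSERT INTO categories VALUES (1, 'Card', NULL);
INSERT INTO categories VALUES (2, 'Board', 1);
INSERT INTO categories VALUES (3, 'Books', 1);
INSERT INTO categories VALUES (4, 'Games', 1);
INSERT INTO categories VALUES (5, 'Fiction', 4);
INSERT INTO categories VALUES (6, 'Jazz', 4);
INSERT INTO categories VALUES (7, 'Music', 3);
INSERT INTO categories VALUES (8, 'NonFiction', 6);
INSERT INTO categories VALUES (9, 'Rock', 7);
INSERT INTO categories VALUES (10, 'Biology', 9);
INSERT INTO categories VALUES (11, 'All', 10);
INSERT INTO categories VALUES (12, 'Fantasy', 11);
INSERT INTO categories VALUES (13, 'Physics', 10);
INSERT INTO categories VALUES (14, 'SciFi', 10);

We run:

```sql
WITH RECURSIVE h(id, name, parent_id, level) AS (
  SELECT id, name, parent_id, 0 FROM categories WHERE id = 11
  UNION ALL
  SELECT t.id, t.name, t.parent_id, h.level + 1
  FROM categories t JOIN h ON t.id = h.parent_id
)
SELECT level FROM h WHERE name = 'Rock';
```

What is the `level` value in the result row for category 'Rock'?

Base: id=11 (All), parent_id=10, level 0.
Iteration 1: join on id=10 -> Biology (id 10, parent_id=9, level 1).
Iteration 2: join on id=9 -> Rock (id 9, parent_id=7, level 2).
Iteration 3: join on id=7 -> Music (id 7, parent_id=3, level 3).
Iteration 4: join on id=3 -> Books (id 3, parent_id=1, level 4).
Iteration 5: join on id=1 -> Card (id 1, parent_id=NULL, level 5).
Iteration 6: parent_id is NULL; no match; recursion stops.

2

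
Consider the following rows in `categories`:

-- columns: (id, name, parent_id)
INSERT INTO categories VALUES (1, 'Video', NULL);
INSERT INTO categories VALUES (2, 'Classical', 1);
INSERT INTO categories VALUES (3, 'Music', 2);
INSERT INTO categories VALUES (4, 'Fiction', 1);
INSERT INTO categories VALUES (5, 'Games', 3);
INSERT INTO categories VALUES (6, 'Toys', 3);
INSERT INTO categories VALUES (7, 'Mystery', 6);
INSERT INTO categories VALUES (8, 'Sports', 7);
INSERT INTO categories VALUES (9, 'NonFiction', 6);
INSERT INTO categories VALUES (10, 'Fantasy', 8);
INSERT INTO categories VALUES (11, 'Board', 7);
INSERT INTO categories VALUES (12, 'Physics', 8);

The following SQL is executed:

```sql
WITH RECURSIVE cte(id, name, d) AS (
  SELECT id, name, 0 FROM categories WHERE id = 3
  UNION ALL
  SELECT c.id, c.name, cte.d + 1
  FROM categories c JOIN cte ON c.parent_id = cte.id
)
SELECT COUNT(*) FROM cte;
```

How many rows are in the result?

Base: id=3 (Music) at d 0.
Iteration 1: rows with parent_id in {3} -> Games (id 5, d 1), Toys (id 6, d 1).
Iteration 2: rows with parent_id in {5,6} -> Mystery (id 7, d 2), NonFiction (id 9, d 2).
Iteration 3: rows with parent_id in {7,9} -> Sports (id 8, d 3), Board (id 11, d 3).
Iteration 4: rows with parent_id in {8,11} -> Fantasy (id 10, d 4), Physics (id 12, d 4).
Iteration 5: no rows with parent_id in {10,12}; recursion stops.
Total rows emitted: 9.

9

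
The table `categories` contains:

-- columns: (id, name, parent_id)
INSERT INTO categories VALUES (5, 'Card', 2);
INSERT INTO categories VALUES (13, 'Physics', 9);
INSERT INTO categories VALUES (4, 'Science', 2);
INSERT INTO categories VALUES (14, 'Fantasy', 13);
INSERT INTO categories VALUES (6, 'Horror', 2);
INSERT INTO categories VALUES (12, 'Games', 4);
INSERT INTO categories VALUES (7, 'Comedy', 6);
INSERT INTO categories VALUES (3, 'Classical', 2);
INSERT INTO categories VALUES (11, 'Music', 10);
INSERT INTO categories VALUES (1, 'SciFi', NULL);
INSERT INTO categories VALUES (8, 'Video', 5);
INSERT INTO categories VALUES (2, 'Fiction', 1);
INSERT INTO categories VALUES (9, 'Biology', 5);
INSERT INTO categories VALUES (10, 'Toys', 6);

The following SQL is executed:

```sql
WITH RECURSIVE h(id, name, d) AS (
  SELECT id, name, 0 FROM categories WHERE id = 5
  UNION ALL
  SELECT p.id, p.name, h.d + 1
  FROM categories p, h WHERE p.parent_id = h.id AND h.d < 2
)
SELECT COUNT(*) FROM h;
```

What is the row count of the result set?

4

Base: id=5 (Card) at d 0.
Iteration 1: rows with parent_id in {5} -> Video (id 8, d 1), Biology (id 9, d 1).
Iteration 2: rows with parent_id in {8,9} -> Physics (id 13, d 2).
Iteration 3: d < 2 fails for all current rows; recursion stops.
Total rows emitted: 4.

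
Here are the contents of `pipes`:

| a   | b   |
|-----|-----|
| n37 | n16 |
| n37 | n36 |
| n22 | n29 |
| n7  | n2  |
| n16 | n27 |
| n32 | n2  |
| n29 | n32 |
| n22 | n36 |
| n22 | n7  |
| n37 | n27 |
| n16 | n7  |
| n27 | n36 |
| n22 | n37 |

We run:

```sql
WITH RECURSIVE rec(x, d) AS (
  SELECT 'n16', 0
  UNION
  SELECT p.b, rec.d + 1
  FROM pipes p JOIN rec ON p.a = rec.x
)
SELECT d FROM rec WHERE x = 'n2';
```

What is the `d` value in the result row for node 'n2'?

2

Base: (n16, d=0).
Iteration 1: edges from {n16} -> (n27, d=1), (n7, d=1).
Iteration 2: edges from {n27,n7} -> (n2, d=2), (n36, d=2).
Iteration 3: no outgoing edges from {n2,n36}; recursion stops.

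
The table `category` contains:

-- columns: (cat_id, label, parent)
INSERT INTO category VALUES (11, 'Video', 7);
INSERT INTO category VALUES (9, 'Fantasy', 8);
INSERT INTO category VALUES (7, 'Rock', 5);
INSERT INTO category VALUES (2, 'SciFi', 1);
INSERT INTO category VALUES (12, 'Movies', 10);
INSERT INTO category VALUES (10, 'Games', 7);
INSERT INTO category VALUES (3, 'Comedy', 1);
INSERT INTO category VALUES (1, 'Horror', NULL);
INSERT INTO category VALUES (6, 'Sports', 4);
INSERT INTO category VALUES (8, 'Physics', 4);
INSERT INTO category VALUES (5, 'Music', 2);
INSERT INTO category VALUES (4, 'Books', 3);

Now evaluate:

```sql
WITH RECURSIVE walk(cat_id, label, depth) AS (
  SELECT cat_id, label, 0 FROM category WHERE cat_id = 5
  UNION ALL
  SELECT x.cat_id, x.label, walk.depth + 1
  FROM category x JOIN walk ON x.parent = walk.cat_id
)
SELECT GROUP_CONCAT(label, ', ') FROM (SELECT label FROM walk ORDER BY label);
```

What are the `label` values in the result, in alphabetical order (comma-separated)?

Base: cat_id=5 (Music) at depth 0.
Iteration 1: rows with parent in {5} -> Rock (id 7, depth 1).
Iteration 2: rows with parent in {7} -> Games (id 10, depth 2), Video (id 11, depth 2).
Iteration 3: rows with parent in {10,11} -> Movies (id 12, depth 3).
Iteration 4: no rows with parent in {12}; recursion stops.

Games, Movies, Music, Rock, Video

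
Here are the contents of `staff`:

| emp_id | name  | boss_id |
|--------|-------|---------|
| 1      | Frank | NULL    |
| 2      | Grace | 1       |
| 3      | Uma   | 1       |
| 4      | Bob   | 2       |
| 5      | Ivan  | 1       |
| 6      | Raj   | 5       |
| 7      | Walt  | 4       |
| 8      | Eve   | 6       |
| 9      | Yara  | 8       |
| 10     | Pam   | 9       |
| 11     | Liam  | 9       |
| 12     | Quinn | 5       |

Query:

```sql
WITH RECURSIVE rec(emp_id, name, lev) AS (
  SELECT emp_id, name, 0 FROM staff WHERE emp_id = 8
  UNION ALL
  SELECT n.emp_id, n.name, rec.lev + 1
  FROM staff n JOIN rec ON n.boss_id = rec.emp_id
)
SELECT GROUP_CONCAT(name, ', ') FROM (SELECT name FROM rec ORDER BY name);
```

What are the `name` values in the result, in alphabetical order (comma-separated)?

Eve, Liam, Pam, Yara

Base: emp_id=8 (Eve) at lev 0.
Iteration 1: rows with boss_id in {8} -> Yara (id 9, lev 1).
Iteration 2: rows with boss_id in {9} -> Pam (id 10, lev 2), Liam (id 11, lev 2).
Iteration 3: no rows with boss_id in {10,11}; recursion stops.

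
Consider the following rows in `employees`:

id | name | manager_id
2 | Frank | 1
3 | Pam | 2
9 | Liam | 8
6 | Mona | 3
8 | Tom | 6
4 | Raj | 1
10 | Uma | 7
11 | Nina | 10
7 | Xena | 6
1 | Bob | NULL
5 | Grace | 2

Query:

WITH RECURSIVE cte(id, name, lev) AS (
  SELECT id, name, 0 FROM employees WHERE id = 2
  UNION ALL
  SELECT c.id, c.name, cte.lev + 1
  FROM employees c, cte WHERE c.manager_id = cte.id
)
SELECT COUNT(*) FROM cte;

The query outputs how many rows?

9

Base: id=2 (Frank) at lev 0.
Iteration 1: rows with manager_id in {2} -> Pam (id 3, lev 1), Grace (id 5, lev 1).
Iteration 2: rows with manager_id in {3,5} -> Mona (id 6, lev 2).
Iteration 3: rows with manager_id in {6} -> Xena (id 7, lev 3), Tom (id 8, lev 3).
Iteration 4: rows with manager_id in {7,8} -> Liam (id 9, lev 4), Uma (id 10, lev 4).
Iteration 5: rows with manager_id in {9,10} -> Nina (id 11, lev 5).
Iteration 6: no rows with manager_id in {11}; recursion stops.
Total rows emitted: 9.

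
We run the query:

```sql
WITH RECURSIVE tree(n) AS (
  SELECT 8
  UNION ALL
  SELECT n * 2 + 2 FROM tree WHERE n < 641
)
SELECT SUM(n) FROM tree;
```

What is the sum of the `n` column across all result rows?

2534

Base: n=8.
Iteration 1: 8 < 641 holds -> n = 8 * 2 + 2 = 18.
Iteration 2: 18 < 641 holds -> n = 18 * 2 + 2 = 38.
Iteration 3: 38 < 641 holds -> n = 38 * 2 + 2 = 78.
Iteration 4: 78 < 641 holds -> n = 78 * 2 + 2 = 158.
Iteration 5: 158 < 641 holds -> n = 158 * 2 + 2 = 318.
Iteration 6: 318 < 641 holds -> n = 318 * 2 + 2 = 638.
Iteration 7: 638 < 641 holds -> n = 638 * 2 + 2 = 1278.
Iteration 8: 1278 < 641 fails; recursion stops.
SUM(n) = 8 + 18 + 38 + 78 + 158 + 318 + 638 + 1278 = 2534.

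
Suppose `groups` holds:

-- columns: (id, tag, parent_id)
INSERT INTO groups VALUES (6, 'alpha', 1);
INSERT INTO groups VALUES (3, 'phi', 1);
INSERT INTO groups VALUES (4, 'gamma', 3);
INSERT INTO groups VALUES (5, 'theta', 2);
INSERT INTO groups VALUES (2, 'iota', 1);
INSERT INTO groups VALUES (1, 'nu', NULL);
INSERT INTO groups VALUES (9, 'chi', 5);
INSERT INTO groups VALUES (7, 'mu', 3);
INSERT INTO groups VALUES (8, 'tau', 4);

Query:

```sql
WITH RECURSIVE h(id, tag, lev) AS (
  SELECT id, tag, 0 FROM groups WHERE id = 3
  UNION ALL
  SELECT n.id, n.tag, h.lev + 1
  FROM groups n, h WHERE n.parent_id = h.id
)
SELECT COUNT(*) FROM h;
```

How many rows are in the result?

4

Base: id=3 (phi) at lev 0.
Iteration 1: rows with parent_id in {3} -> gamma (id 4, lev 1), mu (id 7, lev 1).
Iteration 2: rows with parent_id in {4,7} -> tau (id 8, lev 2).
Iteration 3: no rows with parent_id in {8}; recursion stops.
Total rows emitted: 4.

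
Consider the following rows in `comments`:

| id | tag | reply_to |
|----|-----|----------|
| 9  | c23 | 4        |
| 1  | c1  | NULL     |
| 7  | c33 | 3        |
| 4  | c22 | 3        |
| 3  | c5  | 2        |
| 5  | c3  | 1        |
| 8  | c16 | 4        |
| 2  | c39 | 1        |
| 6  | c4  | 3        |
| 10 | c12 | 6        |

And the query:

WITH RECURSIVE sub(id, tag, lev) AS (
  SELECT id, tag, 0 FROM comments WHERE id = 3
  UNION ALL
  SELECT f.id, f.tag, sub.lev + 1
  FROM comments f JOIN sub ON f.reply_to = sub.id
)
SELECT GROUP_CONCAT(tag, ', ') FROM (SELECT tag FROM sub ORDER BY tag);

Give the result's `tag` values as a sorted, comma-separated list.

c12, c16, c22, c23, c33, c4, c5

Base: id=3 (c5) at lev 0.
Iteration 1: rows with reply_to in {3} -> c22 (id 4, lev 1), c4 (id 6, lev 1), c33 (id 7, lev 1).
Iteration 2: rows with reply_to in {4,6,7} -> c16 (id 8, lev 2), c23 (id 9, lev 2), c12 (id 10, lev 2).
Iteration 3: no rows with reply_to in {8,9,10}; recursion stops.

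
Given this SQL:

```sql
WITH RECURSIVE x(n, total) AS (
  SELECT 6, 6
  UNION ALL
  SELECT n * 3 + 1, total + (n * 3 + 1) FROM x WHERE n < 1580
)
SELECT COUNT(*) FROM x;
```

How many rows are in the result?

7

Base: n=6, total=6.
Iteration 1: 6 < 1580 holds -> n = 6 * 3 + 1 = 19, total = 6 + 19 = 25.
Iteration 2: 19 < 1580 holds -> n = 19 * 3 + 1 = 58, total = 25 + 58 = 83.
Iteration 3: 58 < 1580 holds -> n = 58 * 3 + 1 = 175, total = 83 + 175 = 258.
Iteration 4: 175 < 1580 holds -> n = 175 * 3 + 1 = 526, total = 258 + 526 = 784.
Iteration 5: 526 < 1580 holds -> n = 526 * 3 + 1 = 1579, total = 784 + 1579 = 2363.
Iteration 6: 1579 < 1580 holds -> n = 1579 * 3 + 1 = 4738, total = 2363 + 4738 = 7101.
Iteration 7: 4738 < 1580 fails; recursion stops.
Total rows emitted: 7.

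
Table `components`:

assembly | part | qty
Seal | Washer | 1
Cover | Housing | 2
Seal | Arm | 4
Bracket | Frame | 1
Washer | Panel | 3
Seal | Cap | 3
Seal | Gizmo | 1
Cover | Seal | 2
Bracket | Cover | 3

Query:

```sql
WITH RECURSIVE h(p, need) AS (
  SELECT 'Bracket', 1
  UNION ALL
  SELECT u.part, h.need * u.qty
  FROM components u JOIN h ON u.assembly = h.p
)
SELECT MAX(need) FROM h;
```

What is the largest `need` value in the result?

24

Base: (Bracket, need=1).
Iteration 1: components of {Bracket} -> Cover = 1*3 = 3, Frame = 1*1 = 1.
Iteration 2: components of {Cover,Frame} -> Housing = 3*2 = 6, Seal = 3*2 = 6.
Iteration 3: components of {Housing,Seal} -> Arm = 6*4 = 24, Cap = 6*3 = 18, Gizmo = 6*1 = 6, Washer = 6*1 = 6.
Iteration 4: components of {Arm,Cap,Gizmo,Washer} -> Panel = 6*3 = 18.
Iteration 5: no further components; recursion stops.
need values: 1, 3, 1, 6, 6, 6, 6, 18, 24, 18; the maximum is 24.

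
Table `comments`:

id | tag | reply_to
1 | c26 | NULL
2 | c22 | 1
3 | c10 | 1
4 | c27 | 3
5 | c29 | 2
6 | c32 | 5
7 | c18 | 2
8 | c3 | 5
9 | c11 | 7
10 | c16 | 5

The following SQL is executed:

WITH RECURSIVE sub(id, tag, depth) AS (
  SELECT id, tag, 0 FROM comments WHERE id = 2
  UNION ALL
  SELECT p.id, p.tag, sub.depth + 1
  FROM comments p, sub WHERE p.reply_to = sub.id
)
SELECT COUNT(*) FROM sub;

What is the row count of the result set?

Base: id=2 (c22) at depth 0.
Iteration 1: rows with reply_to in {2} -> c29 (id 5, depth 1), c18 (id 7, depth 1).
Iteration 2: rows with reply_to in {5,7} -> c32 (id 6, depth 2), c3 (id 8, depth 2), c11 (id 9, depth 2), c16 (id 10, depth 2).
Iteration 3: no rows with reply_to in {6,8,9,10}; recursion stops.
Total rows emitted: 7.

7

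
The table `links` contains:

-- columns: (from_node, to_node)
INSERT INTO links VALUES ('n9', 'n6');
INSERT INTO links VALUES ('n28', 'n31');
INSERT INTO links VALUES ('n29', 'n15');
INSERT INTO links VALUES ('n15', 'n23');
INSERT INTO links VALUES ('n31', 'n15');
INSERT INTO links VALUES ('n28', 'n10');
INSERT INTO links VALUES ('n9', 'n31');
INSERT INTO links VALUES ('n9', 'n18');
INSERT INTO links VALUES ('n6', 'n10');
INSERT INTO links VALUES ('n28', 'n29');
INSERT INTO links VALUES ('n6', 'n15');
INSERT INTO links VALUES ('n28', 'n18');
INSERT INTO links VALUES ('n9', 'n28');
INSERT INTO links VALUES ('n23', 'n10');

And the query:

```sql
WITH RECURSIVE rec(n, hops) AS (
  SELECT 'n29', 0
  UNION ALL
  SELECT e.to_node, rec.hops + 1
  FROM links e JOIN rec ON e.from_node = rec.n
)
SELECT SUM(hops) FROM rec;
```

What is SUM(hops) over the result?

Base: (n29, hops=0).
Iteration 1: edges from {n29} -> (n15, hops=1).
Iteration 2: edges from {n15} -> (n23, hops=2).
Iteration 3: edges from {n23} -> (n10, hops=3).
Iteration 4: no outgoing edges from {n10}; recursion stops.
SUM(hops) = 0 + 1 + 2 + 3 = 6.

6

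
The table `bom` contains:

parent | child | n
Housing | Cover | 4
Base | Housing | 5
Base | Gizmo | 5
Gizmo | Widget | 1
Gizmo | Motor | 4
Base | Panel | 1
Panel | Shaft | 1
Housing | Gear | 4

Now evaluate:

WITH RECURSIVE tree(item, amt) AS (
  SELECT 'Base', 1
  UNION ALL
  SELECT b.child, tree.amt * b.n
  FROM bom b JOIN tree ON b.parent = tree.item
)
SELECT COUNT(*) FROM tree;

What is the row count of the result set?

9

Base: (Base, amt=1).
Iteration 1: components of {Base} -> Gizmo = 1*5 = 5, Housing = 1*5 = 5, Panel = 1*1 = 1.
Iteration 2: components of {Gizmo,Housing,Panel} -> Cover = 5*4 = 20, Gear = 5*4 = 20, Motor = 5*4 = 20, Shaft = 1*1 = 1, Widget = 5*1 = 5.
Iteration 3: no further components; recursion stops.
Total rows emitted: 9.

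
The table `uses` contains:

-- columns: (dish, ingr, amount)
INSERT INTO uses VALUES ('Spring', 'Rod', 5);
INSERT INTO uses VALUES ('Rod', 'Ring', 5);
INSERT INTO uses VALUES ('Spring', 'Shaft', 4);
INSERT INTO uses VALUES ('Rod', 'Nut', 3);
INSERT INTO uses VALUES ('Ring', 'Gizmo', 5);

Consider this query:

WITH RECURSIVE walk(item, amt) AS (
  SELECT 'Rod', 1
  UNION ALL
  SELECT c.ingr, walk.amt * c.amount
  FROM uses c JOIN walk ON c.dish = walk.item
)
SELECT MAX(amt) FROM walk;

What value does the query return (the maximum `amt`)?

25

Base: (Rod, amt=1).
Iteration 1: components of {Rod} -> Nut = 1*3 = 3, Ring = 1*5 = 5.
Iteration 2: components of {Nut,Ring} -> Gizmo = 5*5 = 25.
Iteration 3: no further components; recursion stops.
amt values: 1, 5, 3, 25; the maximum is 25.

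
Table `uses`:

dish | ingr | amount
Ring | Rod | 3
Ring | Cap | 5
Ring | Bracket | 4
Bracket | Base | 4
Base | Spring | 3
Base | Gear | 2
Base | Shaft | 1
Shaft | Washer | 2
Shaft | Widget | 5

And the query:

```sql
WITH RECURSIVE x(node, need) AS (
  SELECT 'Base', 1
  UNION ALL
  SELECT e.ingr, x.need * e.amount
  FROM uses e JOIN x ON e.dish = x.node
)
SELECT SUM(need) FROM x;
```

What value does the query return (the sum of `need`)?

14

Base: (Base, need=1).
Iteration 1: components of {Base} -> Gear = 1*2 = 2, Shaft = 1*1 = 1, Spring = 1*3 = 3.
Iteration 2: components of {Gear,Shaft,Spring} -> Washer = 1*2 = 2, Widget = 1*5 = 5.
Iteration 3: no further components; recursion stops.
SUM(need) = 1 + 3 + 2 + 1 + 2 + 5 = 14.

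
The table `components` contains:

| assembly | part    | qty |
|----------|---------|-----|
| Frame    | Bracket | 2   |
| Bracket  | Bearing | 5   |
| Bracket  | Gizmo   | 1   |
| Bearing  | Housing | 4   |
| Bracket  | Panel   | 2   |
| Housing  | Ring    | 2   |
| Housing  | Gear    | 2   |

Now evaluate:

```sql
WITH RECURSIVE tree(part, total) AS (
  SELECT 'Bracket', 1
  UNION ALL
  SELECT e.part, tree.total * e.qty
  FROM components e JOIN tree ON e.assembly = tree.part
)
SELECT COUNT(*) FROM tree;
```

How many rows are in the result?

Base: (Bracket, total=1).
Iteration 1: components of {Bracket} -> Bearing = 1*5 = 5, Gizmo = 1*1 = 1, Panel = 1*2 = 2.
Iteration 2: components of {Bearing,Gizmo,Panel} -> Housing = 5*4 = 20.
Iteration 3: components of {Housing} -> Gear = 20*2 = 40, Ring = 20*2 = 40.
Iteration 4: no further components; recursion stops.
Total rows emitted: 7.

7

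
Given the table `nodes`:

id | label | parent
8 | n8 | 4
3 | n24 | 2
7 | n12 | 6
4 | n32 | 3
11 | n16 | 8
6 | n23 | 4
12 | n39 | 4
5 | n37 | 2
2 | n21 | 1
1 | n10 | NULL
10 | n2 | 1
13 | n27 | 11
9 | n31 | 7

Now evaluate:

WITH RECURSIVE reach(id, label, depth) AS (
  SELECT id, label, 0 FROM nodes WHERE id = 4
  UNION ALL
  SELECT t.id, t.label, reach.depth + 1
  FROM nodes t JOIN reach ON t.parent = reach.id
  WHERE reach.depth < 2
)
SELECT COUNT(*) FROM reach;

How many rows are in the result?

Base: id=4 (n32) at depth 0.
Iteration 1: rows with parent in {4} -> n23 (id 6, depth 1), n8 (id 8, depth 1), n39 (id 12, depth 1).
Iteration 2: rows with parent in {6,8,12} -> n12 (id 7, depth 2), n16 (id 11, depth 2).
Iteration 3: depth < 2 fails for all current rows; recursion stops.
Total rows emitted: 6.

6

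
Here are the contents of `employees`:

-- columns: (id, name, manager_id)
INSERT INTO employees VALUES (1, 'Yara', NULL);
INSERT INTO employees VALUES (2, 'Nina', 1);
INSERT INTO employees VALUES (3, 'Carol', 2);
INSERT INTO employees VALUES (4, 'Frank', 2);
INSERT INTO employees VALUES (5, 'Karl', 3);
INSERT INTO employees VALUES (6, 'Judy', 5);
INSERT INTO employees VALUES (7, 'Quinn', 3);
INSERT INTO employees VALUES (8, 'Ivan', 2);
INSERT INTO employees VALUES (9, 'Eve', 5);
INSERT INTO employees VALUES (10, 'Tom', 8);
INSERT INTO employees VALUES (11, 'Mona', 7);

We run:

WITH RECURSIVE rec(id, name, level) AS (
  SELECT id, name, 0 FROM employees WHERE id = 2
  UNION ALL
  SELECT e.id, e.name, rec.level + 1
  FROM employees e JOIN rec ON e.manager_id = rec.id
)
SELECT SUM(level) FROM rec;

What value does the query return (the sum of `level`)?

18

Base: id=2 (Nina) at level 0.
Iteration 1: rows with manager_id in {2} -> Carol (id 3, level 1), Frank (id 4, level 1), Ivan (id 8, level 1).
Iteration 2: rows with manager_id in {3,4,8} -> Karl (id 5, level 2), Quinn (id 7, level 2), Tom (id 10, level 2).
Iteration 3: rows with manager_id in {5,7,10} -> Judy (id 6, level 3), Eve (id 9, level 3), Mona (id 11, level 3).
Iteration 4: no rows with manager_id in {6,9,11}; recursion stops.
SUM(level) = 0 + 1 + 1 + 1 + 2 + 2 + 2 + 3 + 3 + 3 = 18.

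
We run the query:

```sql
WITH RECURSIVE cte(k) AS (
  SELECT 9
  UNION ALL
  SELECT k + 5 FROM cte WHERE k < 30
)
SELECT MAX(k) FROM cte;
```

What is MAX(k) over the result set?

34

Base: k=9.
Iteration 1: 9 < 30 holds -> k = 9 + 5 = 14.
Iteration 2: 14 < 30 holds -> k = 14 + 5 = 19.
Iteration 3: 19 < 30 holds -> k = 19 + 5 = 24.
Iteration 4: 24 < 30 holds -> k = 24 + 5 = 29.
Iteration 5: 29 < 30 holds -> k = 29 + 5 = 34.
Iteration 6: 34 < 30 fails; recursion stops.
k values: 9, 14, 19, 24, 29, 34; the maximum is 34.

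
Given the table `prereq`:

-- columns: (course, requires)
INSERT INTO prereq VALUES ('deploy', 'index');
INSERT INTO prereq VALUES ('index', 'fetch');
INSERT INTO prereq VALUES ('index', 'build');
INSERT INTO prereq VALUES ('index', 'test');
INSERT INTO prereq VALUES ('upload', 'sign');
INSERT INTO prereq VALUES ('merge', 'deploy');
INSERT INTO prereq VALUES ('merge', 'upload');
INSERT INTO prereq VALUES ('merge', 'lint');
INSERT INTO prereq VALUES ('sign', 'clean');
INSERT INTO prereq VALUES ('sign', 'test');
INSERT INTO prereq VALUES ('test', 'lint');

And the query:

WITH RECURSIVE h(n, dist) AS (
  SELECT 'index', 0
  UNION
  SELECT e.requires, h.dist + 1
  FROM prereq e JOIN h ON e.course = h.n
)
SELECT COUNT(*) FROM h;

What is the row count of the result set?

5

Base: (index, dist=0).
Iteration 1: edges from {index} -> (build, dist=1), (fetch, dist=1), (test, dist=1).
Iteration 2: edges from {build,fetch,test} -> (lint, dist=2).
Iteration 3: no outgoing edges from {lint}; recursion stops.
Total rows emitted: 5.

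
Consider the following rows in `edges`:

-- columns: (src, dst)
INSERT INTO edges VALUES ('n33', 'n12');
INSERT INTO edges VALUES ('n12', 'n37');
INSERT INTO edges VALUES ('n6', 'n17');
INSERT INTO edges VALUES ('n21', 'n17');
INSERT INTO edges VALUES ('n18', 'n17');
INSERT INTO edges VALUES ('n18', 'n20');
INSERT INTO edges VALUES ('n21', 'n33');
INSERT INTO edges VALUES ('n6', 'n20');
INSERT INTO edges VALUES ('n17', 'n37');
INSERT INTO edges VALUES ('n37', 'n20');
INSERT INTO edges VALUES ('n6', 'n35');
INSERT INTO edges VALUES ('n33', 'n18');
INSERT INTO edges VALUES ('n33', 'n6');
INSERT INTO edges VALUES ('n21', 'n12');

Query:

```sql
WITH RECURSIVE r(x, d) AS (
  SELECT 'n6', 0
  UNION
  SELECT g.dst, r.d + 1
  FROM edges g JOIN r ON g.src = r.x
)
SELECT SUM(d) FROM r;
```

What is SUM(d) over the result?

Base: (n6, d=0).
Iteration 1: edges from {n6} -> (n17, d=1), (n20, d=1), (n35, d=1).
Iteration 2: edges from {n17,n20,n35} -> (n37, d=2).
Iteration 3: edges from {n37} -> (n20, d=3).
Iteration 4: no outgoing edges from {n20}; recursion stops.
SUM(d) = 0 + 1 + 1 + 1 + 2 + 3 = 8.

8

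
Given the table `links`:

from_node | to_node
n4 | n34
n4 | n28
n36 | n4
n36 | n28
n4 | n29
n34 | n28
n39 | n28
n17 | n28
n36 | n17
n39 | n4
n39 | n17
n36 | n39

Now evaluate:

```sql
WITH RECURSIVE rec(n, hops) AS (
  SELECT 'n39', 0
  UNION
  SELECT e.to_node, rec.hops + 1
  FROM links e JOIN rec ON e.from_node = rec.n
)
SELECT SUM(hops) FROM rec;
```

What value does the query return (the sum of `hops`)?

12

Base: (n39, hops=0).
Iteration 1: edges from {n39} -> (n17, hops=1), (n28, hops=1), (n4, hops=1).
Iteration 2: edges from {n17,n28,n4} -> (n28, hops=2), (n29, hops=2), (n34, hops=2). [UNION drops 1 duplicate row(s)]
Iteration 3: edges from {n28,n29,n34} -> (n28, hops=3).
Iteration 4: no outgoing edges from {n28}; recursion stops.
SUM(hops) = 0 + 1 + 1 + 1 + 2 + 2 + 2 + 3 = 12.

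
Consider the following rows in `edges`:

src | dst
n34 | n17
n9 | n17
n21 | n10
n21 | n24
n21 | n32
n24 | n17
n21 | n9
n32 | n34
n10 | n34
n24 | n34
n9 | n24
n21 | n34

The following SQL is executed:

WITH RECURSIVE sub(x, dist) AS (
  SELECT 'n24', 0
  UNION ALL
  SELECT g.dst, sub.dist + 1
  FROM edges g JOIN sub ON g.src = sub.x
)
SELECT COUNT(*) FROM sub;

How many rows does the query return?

4

Base: (n24, dist=0).
Iteration 1: edges from {n24} -> (n17, dist=1), (n34, dist=1).
Iteration 2: edges from {n17,n34} -> (n17, dist=2).
Iteration 3: no outgoing edges from {n17}; recursion stops.
Total rows emitted: 4.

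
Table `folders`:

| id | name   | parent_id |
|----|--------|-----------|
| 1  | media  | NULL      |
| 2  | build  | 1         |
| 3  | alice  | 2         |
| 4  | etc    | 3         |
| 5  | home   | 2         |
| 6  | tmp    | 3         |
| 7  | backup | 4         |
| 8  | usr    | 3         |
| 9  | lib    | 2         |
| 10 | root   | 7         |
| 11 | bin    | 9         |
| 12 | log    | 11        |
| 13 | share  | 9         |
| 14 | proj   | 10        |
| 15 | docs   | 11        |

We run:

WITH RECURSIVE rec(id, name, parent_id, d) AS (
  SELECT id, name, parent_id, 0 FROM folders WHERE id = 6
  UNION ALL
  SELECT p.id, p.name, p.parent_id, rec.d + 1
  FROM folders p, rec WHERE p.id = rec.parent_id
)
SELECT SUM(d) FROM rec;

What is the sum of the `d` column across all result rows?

Base: id=6 (tmp), parent_id=3, d 0.
Iteration 1: join on id=3 -> alice (id 3, parent_id=2, d 1).
Iteration 2: join on id=2 -> build (id 2, parent_id=1, d 2).
Iteration 3: join on id=1 -> media (id 1, parent_id=NULL, d 3).
Iteration 4: parent_id is NULL; no match; recursion stops.
SUM(d) = 0 + 1 + 2 + 3 = 6.

6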